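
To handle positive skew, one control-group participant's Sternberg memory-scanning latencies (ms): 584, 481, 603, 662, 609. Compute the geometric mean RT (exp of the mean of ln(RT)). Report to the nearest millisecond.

ln(RT): 6.3699, 6.1759, 6.4019, 6.4953, 6.4118
Mean ln(RT) = 31.8548/5 = 6.37095
Geometric mean = exp(6.37095) = 584.62 ms

585 ms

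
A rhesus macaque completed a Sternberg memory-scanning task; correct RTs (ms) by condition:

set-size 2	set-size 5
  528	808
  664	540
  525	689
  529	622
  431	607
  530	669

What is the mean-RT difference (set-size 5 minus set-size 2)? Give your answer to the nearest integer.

M(set-size 2) = 3207/6 = 534.500
M(set-size 5) = 3935/6 = 655.833
Difference = 655.833 − 534.500 = 121.333 ms

121 ms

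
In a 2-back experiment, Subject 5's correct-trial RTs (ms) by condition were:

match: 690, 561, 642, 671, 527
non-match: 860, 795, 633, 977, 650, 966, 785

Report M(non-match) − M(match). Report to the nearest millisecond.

M(match) = 3091/5 = 618.200
M(non-match) = 5666/7 = 809.429
Difference = 809.429 − 618.200 = 191.229 ms

191 ms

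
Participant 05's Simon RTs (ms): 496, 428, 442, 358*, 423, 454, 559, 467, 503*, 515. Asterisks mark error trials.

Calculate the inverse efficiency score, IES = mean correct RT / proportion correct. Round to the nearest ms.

591 ms

Correct trials (n=8): 496, 428, 442, 423, 454, 559, 467, 515
Mean correct RT = 3784/8 = 473.0000 ms
Proportion correct = 8/10
IES = 473.0000 / (8/10) = 591.250 ms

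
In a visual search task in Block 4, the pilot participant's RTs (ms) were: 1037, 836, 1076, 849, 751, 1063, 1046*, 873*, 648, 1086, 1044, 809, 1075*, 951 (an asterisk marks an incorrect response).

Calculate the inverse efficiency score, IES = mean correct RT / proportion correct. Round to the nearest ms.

1174 ms

Correct trials (n=11): 1037, 836, 1076, 849, 751, 1063, 648, 1086, 1044, 809, 951
Mean correct RT = 10150/11 = 922.7273 ms
Proportion correct = 11/14
IES = 922.7273 / (11/14) = 1174.380 ms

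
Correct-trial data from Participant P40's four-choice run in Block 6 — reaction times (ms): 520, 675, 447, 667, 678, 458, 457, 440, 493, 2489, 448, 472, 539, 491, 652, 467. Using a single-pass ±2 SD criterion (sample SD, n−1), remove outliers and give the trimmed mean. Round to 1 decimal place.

526.9 ms

n = 16, ΣRT = 10393, M = 649.562
Σ(x−M)² = 3728169.94; s = √(3728169.94/15) = 498.543
Cutoffs: 649.562 ± 2·498.543 → [-347.5, 1646.6]
Outside: 2489 → excluded.
Retained (n=15): Σ = 7904, mean = 7904/15 = 526.933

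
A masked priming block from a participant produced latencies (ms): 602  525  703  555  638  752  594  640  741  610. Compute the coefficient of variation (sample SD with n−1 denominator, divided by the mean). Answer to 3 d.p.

0.119

n = 10, Σ = 6360, M = 636.0000
Σ(x−M)² = 51468.000; s = √(51468.000/9) = 75.6219
CV = 75.6219 / 636.0000 = 0.11890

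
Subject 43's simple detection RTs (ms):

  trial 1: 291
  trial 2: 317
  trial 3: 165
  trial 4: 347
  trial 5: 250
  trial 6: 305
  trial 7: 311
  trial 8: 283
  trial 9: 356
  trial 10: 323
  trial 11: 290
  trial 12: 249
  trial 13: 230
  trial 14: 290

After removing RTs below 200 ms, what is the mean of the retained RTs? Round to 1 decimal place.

Excluded: 165
Retained (n=13): Σ = 3842
Mean = 3842/13 = 295.5385

295.5 ms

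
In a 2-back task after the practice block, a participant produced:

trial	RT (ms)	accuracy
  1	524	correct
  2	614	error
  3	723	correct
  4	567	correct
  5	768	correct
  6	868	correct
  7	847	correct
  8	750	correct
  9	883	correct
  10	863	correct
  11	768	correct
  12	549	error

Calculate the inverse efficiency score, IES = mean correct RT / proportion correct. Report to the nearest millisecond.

Correct trials (n=10): 524, 723, 567, 768, 868, 847, 750, 883, 863, 768
Mean correct RT = 7561/10 = 756.1000 ms
Proportion correct = 10/12
IES = 756.1000 / (10/12) = 907.320 ms

907 ms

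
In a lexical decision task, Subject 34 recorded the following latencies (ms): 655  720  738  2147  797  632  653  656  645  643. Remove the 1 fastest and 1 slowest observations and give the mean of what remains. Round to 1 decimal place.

688.4 ms

Sorted: 632, 643, 645, 653, 655, 656, 720, 738, 797, 2147
Drop lowest 1 (632) and highest 1 (2147)
Remaining (n=8): Σ = 5507, mean = 5507/8 = 688.375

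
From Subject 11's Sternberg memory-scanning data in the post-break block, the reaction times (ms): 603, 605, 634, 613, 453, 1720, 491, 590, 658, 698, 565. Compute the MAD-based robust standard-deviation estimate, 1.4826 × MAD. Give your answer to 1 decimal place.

59.3 ms

Sorted: 453, 491, 565, 590, 603, 605, 613, 634, 658, 698, 1720 → median = 605
|x − 605| sorted: 0, 2, 8, 15, 29, 40, 53, 93, 114, 152, 1115 → MAD = 40
Robust SD ≈ 1.4826 × 40 = 59.304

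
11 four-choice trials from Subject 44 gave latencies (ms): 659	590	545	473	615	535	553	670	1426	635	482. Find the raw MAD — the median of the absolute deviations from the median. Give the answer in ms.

Sorted: 473, 482, 535, 545, 553, 590, 615, 635, 659, 670, 1426 → median = 590
|x − 590|: 69, 0, 45, 117, 25, 55, 37, 80, 836, 45, 108
Sorted deviations: 0, 25, 37, 45, 45, 55, 69, 80, 108, 117, 836 → MAD = 55

55 ms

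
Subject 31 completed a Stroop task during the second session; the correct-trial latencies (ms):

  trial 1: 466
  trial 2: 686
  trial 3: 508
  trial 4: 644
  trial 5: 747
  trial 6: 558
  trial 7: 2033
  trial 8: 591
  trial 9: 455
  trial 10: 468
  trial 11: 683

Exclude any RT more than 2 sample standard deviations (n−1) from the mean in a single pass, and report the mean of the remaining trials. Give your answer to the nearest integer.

581 ms

n = 11, ΣRT = 7839, M = 712.636
Σ(x−M)² = 2018476.55; s = √(2018476.55/10) = 449.275
Cutoffs: 712.636 ± 2·449.275 → [-185.9, 1611.2]
Outside: 2033 → excluded.
Retained (n=10): Σ = 5806, mean = 5806/10 = 580.600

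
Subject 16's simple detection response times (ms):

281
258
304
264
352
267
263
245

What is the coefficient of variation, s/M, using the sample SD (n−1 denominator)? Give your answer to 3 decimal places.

n = 8, Σ = 2234, M = 279.2500
Σ(x−M)² = 8179.500; s = √(8179.500/7) = 34.1833
CV = 34.1833 / 279.2500 = 0.12241

0.122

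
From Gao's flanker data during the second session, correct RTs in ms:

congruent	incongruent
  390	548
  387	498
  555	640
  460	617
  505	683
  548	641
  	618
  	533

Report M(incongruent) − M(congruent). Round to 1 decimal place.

123.1 ms

M(congruent) = 2845/6 = 474.167
M(incongruent) = 4778/8 = 597.250
Difference = 597.250 − 474.167 = 123.083 ms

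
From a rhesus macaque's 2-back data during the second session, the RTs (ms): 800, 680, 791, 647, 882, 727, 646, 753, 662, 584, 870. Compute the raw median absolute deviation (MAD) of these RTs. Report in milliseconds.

73 ms

Sorted: 584, 646, 647, 662, 680, 727, 753, 791, 800, 870, 882 → median = 727
|x − 727|: 73, 47, 64, 80, 155, 0, 81, 26, 65, 143, 143
Sorted deviations: 0, 26, 47, 64, 65, 73, 80, 81, 143, 143, 155 → MAD = 73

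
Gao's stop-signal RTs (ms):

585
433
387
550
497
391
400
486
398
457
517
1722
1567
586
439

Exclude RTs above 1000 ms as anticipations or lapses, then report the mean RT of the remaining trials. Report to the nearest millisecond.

471 ms

Excluded: 1567, 1722
Retained (n=13): Σ = 6126
Mean = 6126/13 = 471.2308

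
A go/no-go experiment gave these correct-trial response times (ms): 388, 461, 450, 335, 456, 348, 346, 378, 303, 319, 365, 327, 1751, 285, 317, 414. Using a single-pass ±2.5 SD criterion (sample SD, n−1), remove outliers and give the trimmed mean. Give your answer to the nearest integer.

366 ms

n = 16, ΣRT = 7243, M = 452.688
Σ(x−M)² = 1843449.44; s = √(1843449.44/15) = 350.566
Cutoffs: 452.688 ± 2.5·350.566 → [-423.7, 1329.1]
Outside: 1751 → excluded.
Retained (n=15): Σ = 5492, mean = 5492/15 = 366.133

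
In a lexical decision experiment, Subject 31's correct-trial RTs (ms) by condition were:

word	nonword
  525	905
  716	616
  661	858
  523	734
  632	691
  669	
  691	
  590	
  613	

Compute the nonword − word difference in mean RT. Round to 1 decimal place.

136.4 ms

M(word) = 5620/9 = 624.444
M(nonword) = 3804/5 = 760.800
Difference = 760.800 − 624.444 = 136.356 ms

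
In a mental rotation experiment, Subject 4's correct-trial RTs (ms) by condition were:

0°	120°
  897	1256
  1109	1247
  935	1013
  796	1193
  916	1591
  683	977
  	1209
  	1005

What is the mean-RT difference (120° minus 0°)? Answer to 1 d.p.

297.0 ms

M(0°) = 5336/6 = 889.333
M(120°) = 9491/8 = 1186.375
Difference = 1186.375 − 889.333 = 297.042 ms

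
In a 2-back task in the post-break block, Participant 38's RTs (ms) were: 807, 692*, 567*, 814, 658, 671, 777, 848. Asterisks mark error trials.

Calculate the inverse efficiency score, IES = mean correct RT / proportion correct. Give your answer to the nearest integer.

Correct trials (n=6): 807, 814, 658, 671, 777, 848
Mean correct RT = 4575/6 = 762.5000 ms
Proportion correct = 6/8
IES = 762.5000 / (6/8) = 1016.667 ms

1017 ms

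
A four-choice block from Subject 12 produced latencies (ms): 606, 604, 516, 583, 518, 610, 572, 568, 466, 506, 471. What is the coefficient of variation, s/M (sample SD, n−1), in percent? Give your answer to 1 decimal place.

n = 11, Σ = 6020, M = 547.2727
Σ(x−M)² = 28880.182; s = √(28880.182/10) = 53.7403
CV = 53.7403 / 547.2727 = 0.09820 = 9.820%

9.8%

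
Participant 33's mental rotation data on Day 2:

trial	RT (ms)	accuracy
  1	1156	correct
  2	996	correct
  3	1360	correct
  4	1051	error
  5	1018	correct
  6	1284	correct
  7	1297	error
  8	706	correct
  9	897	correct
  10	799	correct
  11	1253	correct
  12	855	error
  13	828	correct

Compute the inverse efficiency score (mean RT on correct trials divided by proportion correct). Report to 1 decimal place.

Correct trials (n=10): 1156, 996, 1360, 1018, 1284, 706, 897, 799, 1253, 828
Mean correct RT = 10297/10 = 1029.7000 ms
Proportion correct = 10/13
IES = 1029.7000 / (10/13) = 1338.610 ms

1338.6 ms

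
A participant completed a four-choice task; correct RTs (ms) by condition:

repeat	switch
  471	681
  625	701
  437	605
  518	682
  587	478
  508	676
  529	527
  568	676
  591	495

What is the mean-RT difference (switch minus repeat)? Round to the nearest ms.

M(repeat) = 4834/9 = 537.111
M(switch) = 5521/9 = 613.444
Difference = 613.444 − 537.111 = 76.333 ms

76 ms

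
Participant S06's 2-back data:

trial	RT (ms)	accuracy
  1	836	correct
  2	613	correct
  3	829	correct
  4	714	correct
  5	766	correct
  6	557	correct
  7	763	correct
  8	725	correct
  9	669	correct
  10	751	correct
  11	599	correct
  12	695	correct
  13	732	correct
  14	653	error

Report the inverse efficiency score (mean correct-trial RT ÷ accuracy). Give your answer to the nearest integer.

Correct trials (n=13): 836, 613, 829, 714, 766, 557, 763, 725, 669, 751, 599, 695, 732
Mean correct RT = 9249/13 = 711.4615 ms
Proportion correct = 13/14
IES = 711.4615 / (13/14) = 766.189 ms

766 ms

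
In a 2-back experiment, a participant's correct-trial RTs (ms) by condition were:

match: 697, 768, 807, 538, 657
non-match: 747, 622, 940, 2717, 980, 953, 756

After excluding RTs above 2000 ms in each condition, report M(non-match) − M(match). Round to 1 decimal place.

139.6 ms

non-match: exclude 2717
M(match) = 3467/5 = 693.400
M(non-match) = 4998/6 = 833.000
Difference = 833.000 − 693.400 = 139.600 ms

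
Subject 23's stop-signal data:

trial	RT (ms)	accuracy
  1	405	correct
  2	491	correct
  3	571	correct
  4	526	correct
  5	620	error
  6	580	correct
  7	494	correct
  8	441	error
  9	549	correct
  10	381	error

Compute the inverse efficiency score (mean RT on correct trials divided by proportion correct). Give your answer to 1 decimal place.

Correct trials (n=7): 405, 491, 571, 526, 580, 494, 549
Mean correct RT = 3616/7 = 516.5714 ms
Proportion correct = 7/10
IES = 516.5714 / (7/10) = 737.959 ms

738.0 ms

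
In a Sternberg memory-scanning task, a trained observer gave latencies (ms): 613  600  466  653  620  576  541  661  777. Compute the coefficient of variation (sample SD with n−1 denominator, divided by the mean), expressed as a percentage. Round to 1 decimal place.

n = 9, Σ = 5507, M = 611.8889
Σ(x−M)² = 59168.889; s = √(59168.889/8) = 86.0006
CV = 86.0006 / 611.8889 = 0.14055 = 14.055%

14.1%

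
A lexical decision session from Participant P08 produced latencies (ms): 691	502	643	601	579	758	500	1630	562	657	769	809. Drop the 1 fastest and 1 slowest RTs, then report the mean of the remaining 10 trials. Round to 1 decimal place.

Sorted: 500, 502, 562, 579, 601, 643, 657, 691, 758, 769, 809, 1630
Drop lowest 1 (500) and highest 1 (1630)
Remaining (n=10): Σ = 6571, mean = 6571/10 = 657.100

657.1 ms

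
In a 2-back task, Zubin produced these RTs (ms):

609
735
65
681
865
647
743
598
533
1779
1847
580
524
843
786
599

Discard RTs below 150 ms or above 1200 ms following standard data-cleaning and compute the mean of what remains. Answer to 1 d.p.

Excluded: 65, 1779, 1847
Retained (n=13): Σ = 8743
Mean = 8743/13 = 672.5385

672.5 ms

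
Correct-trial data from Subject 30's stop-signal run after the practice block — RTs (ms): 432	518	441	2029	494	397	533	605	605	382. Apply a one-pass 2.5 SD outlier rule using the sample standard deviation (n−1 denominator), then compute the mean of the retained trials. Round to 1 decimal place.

n = 10, ΣRT = 6436, M = 643.600
Σ(x−M)² = 2187768.40; s = √(2187768.40/9) = 493.037
Cutoffs: 643.600 ± 2.5·493.037 → [-589.0, 1876.2]
Outside: 2029 → excluded.
Retained (n=9): Σ = 4407, mean = 4407/9 = 489.667

489.7 ms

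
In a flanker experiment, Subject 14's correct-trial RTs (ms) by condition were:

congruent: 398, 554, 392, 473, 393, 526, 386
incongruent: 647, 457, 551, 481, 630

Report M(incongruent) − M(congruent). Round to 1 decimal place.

M(congruent) = 3122/7 = 446.000
M(incongruent) = 2766/5 = 553.200
Difference = 553.200 − 446.000 = 107.200 ms

107.2 ms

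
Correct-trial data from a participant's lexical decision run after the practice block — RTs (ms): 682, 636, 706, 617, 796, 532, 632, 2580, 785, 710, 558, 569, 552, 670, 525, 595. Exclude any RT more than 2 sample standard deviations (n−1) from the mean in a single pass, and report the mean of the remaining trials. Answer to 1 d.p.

637.7 ms

n = 16, ΣRT = 12145, M = 759.062
Σ(x−M)² = 3641098.94; s = √(3641098.94/15) = 492.686
Cutoffs: 759.062 ± 2·492.686 → [-226.3, 1744.4]
Outside: 2580 → excluded.
Retained (n=15): Σ = 9565, mean = 9565/15 = 637.667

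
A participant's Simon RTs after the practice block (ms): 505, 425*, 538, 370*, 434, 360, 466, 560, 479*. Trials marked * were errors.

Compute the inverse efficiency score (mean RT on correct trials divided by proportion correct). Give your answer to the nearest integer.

Correct trials (n=6): 505, 538, 434, 360, 466, 560
Mean correct RT = 2863/6 = 477.1667 ms
Proportion correct = 6/9
IES = 477.1667 / (6/9) = 715.750 ms

716 ms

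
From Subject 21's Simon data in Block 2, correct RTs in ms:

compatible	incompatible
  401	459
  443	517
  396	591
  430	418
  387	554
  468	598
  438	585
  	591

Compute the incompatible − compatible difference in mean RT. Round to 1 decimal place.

M(compatible) = 2963/7 = 423.286
M(incompatible) = 4313/8 = 539.125
Difference = 539.125 − 423.286 = 115.839 ms

115.8 ms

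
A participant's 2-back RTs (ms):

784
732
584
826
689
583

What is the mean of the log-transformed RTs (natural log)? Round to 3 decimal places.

6.542

ln(RT): 6.6644, 6.5958, 6.3699, 6.7166, 6.5352, 6.3682
Σ ln(RT) = 39.2501
Mean = 39.2501/6 = 6.54169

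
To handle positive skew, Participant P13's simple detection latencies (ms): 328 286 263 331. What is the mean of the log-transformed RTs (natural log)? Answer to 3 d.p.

ln(RT): 5.7930, 5.6560, 5.5722, 5.8021
Σ ln(RT) = 22.8233
Mean = 22.8233/4 = 5.70582

5.706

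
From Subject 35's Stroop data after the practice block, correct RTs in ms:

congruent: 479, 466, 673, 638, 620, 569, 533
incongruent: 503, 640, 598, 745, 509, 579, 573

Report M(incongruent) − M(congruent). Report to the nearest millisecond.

M(congruent) = 3978/7 = 568.286
M(incongruent) = 4147/7 = 592.429
Difference = 592.429 − 568.286 = 24.143 ms

24 ms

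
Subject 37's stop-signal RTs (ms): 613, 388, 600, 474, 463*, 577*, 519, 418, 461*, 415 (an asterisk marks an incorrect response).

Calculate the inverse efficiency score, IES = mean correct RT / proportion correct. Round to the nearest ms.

699 ms

Correct trials (n=7): 613, 388, 600, 474, 519, 418, 415
Mean correct RT = 3427/7 = 489.5714 ms
Proportion correct = 7/10
IES = 489.5714 / (7/10) = 699.388 ms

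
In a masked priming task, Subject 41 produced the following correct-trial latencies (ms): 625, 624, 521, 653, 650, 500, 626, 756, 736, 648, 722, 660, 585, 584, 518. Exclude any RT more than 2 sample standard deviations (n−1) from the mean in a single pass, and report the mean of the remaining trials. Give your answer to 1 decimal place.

n = 15, ΣRT = 9408, M = 627.200
Σ(x−M)² = 83154.40; s = √(83154.40/14) = 77.069
Cutoffs: 627.200 ± 2·77.069 → [473.1, 781.3]
No RTs fall outside the cutoffs; all 15 retained. Mean = 9408/15 = 627.200

627.2 ms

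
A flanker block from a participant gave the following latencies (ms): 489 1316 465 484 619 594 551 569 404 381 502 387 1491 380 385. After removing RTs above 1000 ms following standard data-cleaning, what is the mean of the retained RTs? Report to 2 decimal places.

477.69 ms

Excluded: 1316, 1491
Retained (n=13): Σ = 6210
Mean = 6210/13 = 477.6923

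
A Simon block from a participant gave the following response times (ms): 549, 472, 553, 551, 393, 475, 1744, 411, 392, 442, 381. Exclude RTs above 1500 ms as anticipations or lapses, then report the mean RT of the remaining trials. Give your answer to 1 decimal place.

Excluded: 1744
Retained (n=10): Σ = 4619
Mean = 4619/10 = 461.9000

461.9 ms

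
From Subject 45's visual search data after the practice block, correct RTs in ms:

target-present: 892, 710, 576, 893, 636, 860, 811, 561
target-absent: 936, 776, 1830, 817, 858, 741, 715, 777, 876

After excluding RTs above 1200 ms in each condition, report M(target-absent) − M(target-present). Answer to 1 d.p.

69.6 ms

target-absent: exclude 1830
M(target-present) = 5939/8 = 742.375
M(target-absent) = 6496/8 = 812.000
Difference = 812.000 − 742.375 = 69.625 ms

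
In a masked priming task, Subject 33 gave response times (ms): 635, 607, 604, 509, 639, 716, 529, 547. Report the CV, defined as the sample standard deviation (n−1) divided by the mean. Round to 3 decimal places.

n = 8, Σ = 4786, M = 598.2500
Σ(x−M)² = 32373.500; s = √(32373.500/7) = 68.0058
CV = 68.0058 / 598.2500 = 0.11367

0.114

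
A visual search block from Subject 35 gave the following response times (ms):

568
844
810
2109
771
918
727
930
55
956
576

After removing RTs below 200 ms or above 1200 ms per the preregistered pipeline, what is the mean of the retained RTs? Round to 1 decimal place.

Excluded: 55, 2109
Retained (n=9): Σ = 7100
Mean = 7100/9 = 788.8889

788.9 ms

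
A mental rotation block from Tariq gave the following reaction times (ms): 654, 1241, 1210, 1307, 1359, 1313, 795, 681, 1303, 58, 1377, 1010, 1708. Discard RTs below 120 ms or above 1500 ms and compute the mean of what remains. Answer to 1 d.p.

Excluded: 58, 1708
Retained (n=11): Σ = 12250
Mean = 12250/11 = 1113.6364

1113.6 ms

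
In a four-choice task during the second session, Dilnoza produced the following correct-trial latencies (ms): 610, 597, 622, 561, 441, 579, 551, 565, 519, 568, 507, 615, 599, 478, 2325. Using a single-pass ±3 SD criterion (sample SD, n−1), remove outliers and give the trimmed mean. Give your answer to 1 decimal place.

n = 15, ΣRT = 10137, M = 675.800
Σ(x−M)² = 2952246.40; s = √(2952246.40/14) = 459.211
Cutoffs: 675.800 ± 3·459.211 → [-701.8, 2053.4]
Outside: 2325 → excluded.
Retained (n=14): Σ = 7812, mean = 7812/14 = 558.000

558.0 ms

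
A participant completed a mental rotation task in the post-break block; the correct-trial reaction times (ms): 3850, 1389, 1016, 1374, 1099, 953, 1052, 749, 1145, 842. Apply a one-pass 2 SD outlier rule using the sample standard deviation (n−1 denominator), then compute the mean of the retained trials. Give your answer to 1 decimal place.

1068.8 ms

n = 10, ΣRT = 13469, M = 1346.900
Σ(x−M)² = 7334260.90; s = √(7334260.90/9) = 902.728
Cutoffs: 1346.900 ± 2·902.728 → [-458.6, 3152.4]
Outside: 3850 → excluded.
Retained (n=9): Σ = 9619, mean = 9619/9 = 1068.778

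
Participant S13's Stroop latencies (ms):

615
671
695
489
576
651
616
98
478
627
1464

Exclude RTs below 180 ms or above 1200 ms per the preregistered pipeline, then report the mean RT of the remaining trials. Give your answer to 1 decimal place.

602.0 ms

Excluded: 98, 1464
Retained (n=9): Σ = 5418
Mean = 5418/9 = 602.0000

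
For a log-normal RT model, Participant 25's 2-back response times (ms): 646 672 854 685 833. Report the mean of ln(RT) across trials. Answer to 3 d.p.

ln(RT): 6.4708, 6.5103, 6.7499, 6.5294, 6.7250
Σ ln(RT) = 32.9854
Mean = 32.9854/5 = 6.59709

6.597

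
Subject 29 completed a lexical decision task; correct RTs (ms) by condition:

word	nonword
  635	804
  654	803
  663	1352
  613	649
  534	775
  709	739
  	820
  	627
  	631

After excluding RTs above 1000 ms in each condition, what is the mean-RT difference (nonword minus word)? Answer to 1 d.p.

96.3 ms

nonword: exclude 1352
M(word) = 3808/6 = 634.667
M(nonword) = 5848/8 = 731.000
Difference = 731.000 − 634.667 = 96.333 ms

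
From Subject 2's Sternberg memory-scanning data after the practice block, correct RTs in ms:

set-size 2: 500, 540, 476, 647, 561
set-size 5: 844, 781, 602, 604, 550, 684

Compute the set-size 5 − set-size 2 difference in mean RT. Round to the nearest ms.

M(set-size 2) = 2724/5 = 544.800
M(set-size 5) = 4065/6 = 677.500
Difference = 677.500 − 544.800 = 132.700 ms

133 ms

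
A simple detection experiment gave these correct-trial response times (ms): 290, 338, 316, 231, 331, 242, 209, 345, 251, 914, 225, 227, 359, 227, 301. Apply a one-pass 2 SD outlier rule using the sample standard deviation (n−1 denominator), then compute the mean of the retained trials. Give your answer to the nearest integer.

278 ms

n = 15, ΣRT = 4806, M = 320.400
Σ(x−M)² = 414111.60; s = √(414111.60/14) = 171.987
Cutoffs: 320.400 ± 2·171.987 → [-23.6, 664.4]
Outside: 914 → excluded.
Retained (n=14): Σ = 3892, mean = 3892/14 = 278.000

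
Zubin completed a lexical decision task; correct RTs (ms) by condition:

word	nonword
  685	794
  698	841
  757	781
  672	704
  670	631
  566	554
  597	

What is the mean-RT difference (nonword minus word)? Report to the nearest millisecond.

M(word) = 4645/7 = 663.571
M(nonword) = 4305/6 = 717.500
Difference = 717.500 − 663.571 = 53.929 ms

54 ms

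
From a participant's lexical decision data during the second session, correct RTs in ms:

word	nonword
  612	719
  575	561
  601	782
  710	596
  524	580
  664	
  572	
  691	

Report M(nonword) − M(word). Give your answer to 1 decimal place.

M(word) = 4949/8 = 618.625
M(nonword) = 3238/5 = 647.600
Difference = 647.600 − 618.625 = 28.975 ms

29.0 ms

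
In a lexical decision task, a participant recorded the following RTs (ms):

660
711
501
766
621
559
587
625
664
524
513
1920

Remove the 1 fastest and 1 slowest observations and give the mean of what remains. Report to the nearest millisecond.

623 ms

Sorted: 501, 513, 524, 559, 587, 621, 625, 660, 664, 711, 766, 1920
Drop lowest 1 (501) and highest 1 (1920)
Remaining (n=10): Σ = 6230, mean = 6230/10 = 623.000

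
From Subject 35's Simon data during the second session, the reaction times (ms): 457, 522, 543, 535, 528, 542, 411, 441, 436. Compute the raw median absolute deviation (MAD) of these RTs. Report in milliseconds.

21 ms

Sorted: 411, 436, 441, 457, 522, 528, 535, 542, 543 → median = 522
|x − 522|: 65, 0, 21, 13, 6, 20, 111, 81, 86
Sorted deviations: 0, 6, 13, 20, 21, 65, 81, 86, 111 → MAD = 21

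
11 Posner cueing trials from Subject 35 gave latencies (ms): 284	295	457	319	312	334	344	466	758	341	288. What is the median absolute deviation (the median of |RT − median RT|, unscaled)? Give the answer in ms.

Sorted: 284, 288, 295, 312, 319, 334, 341, 344, 457, 466, 758 → median = 334
|x − 334|: 50, 39, 123, 15, 22, 0, 10, 132, 424, 7, 46
Sorted deviations: 0, 7, 10, 15, 22, 39, 46, 50, 123, 132, 424 → MAD = 39

39 ms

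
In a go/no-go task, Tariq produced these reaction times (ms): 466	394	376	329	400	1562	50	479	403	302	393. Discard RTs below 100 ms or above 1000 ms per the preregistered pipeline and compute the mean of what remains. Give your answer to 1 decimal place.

Excluded: 50, 1562
Retained (n=9): Σ = 3542
Mean = 3542/9 = 393.5556

393.6 ms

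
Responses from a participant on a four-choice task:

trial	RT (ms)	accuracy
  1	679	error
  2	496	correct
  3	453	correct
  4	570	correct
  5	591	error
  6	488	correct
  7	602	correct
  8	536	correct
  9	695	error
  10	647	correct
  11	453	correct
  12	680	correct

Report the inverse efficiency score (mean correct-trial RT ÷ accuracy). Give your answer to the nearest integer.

730 ms

Correct trials (n=9): 496, 453, 570, 488, 602, 536, 647, 453, 680
Mean correct RT = 4925/9 = 547.2222 ms
Proportion correct = 9/12
IES = 547.2222 / (9/12) = 729.630 ms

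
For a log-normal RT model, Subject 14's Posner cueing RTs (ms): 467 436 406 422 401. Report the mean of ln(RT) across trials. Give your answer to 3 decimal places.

6.054

ln(RT): 6.1463, 6.0776, 6.0064, 6.0450, 5.9940
Σ ln(RT) = 30.2693
Mean = 30.2693/5 = 6.05386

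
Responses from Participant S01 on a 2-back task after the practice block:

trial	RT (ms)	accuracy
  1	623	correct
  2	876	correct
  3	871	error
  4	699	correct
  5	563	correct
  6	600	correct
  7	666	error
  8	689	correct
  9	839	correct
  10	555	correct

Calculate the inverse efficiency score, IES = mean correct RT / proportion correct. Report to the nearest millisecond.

Correct trials (n=8): 623, 876, 699, 563, 600, 689, 839, 555
Mean correct RT = 5444/8 = 680.5000 ms
Proportion correct = 8/10
IES = 680.5000 / (8/10) = 850.625 ms

851 ms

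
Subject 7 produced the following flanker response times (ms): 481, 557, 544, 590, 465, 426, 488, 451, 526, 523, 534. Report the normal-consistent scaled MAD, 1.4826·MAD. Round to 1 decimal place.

51.9 ms

Sorted: 426, 451, 465, 481, 488, 523, 526, 534, 544, 557, 590 → median = 523
|x − 523| sorted: 0, 3, 11, 21, 34, 35, 42, 58, 67, 72, 97 → MAD = 35
Robust SD ≈ 1.4826 × 35 = 51.891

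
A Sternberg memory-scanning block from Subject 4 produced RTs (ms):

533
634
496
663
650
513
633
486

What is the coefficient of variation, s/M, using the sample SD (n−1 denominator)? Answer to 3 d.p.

n = 8, Σ = 4608, M = 576.0000
Σ(x−M)² = 39976.000; s = √(39976.000/7) = 75.5702
CV = 75.5702 / 576.0000 = 0.13120

0.131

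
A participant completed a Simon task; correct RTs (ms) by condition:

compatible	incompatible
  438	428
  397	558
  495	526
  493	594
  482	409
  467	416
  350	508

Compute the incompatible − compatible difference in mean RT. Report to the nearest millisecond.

45 ms

M(compatible) = 3122/7 = 446.000
M(incompatible) = 3439/7 = 491.286
Difference = 491.286 − 446.000 = 45.286 ms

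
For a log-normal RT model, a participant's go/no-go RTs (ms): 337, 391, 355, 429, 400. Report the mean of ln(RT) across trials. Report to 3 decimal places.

5.943

ln(RT): 5.8201, 5.9687, 5.8721, 6.0615, 5.9915
Σ ln(RT) = 29.7138
Mean = 29.7138/5 = 5.94277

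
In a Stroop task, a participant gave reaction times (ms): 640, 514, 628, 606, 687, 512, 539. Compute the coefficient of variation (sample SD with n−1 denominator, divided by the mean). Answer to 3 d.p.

0.116

n = 7, Σ = 4126, M = 589.4286
Σ(x−M)² = 28067.714; s = √(28067.714/6) = 68.3956
CV = 68.3956 / 589.4286 = 0.11604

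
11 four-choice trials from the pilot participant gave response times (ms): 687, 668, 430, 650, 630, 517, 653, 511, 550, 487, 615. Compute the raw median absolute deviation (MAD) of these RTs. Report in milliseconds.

65 ms

Sorted: 430, 487, 511, 517, 550, 615, 630, 650, 653, 668, 687 → median = 615
|x − 615|: 72, 53, 185, 35, 15, 98, 38, 104, 65, 128, 0
Sorted deviations: 0, 15, 35, 38, 53, 65, 72, 98, 104, 128, 185 → MAD = 65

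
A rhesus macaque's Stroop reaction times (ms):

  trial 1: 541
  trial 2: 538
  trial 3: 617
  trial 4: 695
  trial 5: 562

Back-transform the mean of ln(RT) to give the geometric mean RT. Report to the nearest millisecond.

ln(RT): 6.2934, 6.2879, 6.4249, 6.5439, 6.3315
Mean ln(RT) = 31.8816/5 = 6.37631
Geometric mean = exp(6.37631) = 587.76 ms

588 ms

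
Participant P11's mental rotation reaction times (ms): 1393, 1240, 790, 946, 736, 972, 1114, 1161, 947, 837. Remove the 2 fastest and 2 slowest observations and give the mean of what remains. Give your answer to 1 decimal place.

Sorted: 736, 790, 837, 946, 947, 972, 1114, 1161, 1240, 1393
Drop lowest 2 (736, 790) and highest 2 (1240, 1393)
Remaining (n=6): Σ = 5977, mean = 5977/6 = 996.167

996.2 ms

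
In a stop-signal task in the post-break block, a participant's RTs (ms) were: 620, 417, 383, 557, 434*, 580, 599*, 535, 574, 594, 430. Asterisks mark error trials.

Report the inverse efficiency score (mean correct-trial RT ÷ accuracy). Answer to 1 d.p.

Correct trials (n=9): 620, 417, 383, 557, 580, 535, 574, 594, 430
Mean correct RT = 4690/9 = 521.1111 ms
Proportion correct = 9/11
IES = 521.1111 / (9/11) = 636.914 ms

636.9 ms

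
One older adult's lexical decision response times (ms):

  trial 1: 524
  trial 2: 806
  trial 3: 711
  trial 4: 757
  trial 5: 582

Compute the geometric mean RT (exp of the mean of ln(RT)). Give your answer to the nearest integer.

ln(RT): 6.2615, 6.6921, 6.5667, 6.6294, 6.3665
Mean ln(RT) = 32.5161/5 = 6.50322
Geometric mean = exp(6.50322) = 667.28 ms

667 ms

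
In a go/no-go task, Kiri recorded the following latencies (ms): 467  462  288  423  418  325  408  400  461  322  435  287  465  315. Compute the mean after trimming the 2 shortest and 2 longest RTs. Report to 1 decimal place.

396.9 ms

Sorted: 287, 288, 315, 322, 325, 400, 408, 418, 423, 435, 461, 462, 465, 467
Drop lowest 2 (287, 288) and highest 2 (465, 467)
Remaining (n=10): Σ = 3969, mean = 3969/10 = 396.900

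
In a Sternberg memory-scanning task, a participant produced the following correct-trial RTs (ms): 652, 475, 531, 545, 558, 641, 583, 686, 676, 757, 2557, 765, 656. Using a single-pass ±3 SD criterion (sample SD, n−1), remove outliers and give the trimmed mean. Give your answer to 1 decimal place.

627.1 ms

n = 13, ΣRT = 10082, M = 775.538
Σ(x−M)² = 3527301.23; s = √(3527301.23/12) = 542.164
Cutoffs: 775.538 ± 3·542.164 → [-851.0, 2402.0]
Outside: 2557 → excluded.
Retained (n=12): Σ = 7525, mean = 7525/12 = 627.083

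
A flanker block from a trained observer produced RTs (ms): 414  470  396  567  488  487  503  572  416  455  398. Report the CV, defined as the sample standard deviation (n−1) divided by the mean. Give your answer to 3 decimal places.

0.132

n = 11, Σ = 5166, M = 469.6364
Σ(x−M)² = 38450.545; s = √(38450.545/10) = 62.0085
CV = 62.0085 / 469.6364 = 0.13204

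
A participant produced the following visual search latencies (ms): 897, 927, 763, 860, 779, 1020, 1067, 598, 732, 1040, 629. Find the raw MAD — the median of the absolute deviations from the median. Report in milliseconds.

Sorted: 598, 629, 732, 763, 779, 860, 897, 927, 1020, 1040, 1067 → median = 860
|x − 860|: 37, 67, 97, 0, 81, 160, 207, 262, 128, 180, 231
Sorted deviations: 0, 37, 67, 81, 97, 128, 160, 180, 207, 231, 262 → MAD = 128

128 ms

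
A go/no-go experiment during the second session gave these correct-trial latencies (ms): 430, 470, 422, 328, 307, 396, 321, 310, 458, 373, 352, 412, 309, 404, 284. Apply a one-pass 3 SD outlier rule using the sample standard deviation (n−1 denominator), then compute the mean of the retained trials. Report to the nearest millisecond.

n = 15, ΣRT = 5576, M = 371.733
Σ(x−M)² = 50782.93; s = √(50782.93/14) = 60.228
Cutoffs: 371.733 ± 3·60.228 → [191.1, 552.4]
No RTs fall outside the cutoffs; all 15 retained. Mean = 5576/15 = 371.733

372 ms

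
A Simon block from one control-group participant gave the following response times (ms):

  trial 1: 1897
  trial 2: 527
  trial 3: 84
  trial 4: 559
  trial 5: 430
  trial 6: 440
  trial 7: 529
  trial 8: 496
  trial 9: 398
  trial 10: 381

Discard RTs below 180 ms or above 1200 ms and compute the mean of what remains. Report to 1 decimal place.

470.0 ms

Excluded: 84, 1897
Retained (n=8): Σ = 3760
Mean = 3760/8 = 470.0000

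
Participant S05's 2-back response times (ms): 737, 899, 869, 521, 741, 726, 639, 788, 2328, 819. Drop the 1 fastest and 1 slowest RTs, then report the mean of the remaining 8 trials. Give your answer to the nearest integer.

777 ms

Sorted: 521, 639, 726, 737, 741, 788, 819, 869, 899, 2328
Drop lowest 1 (521) and highest 1 (2328)
Remaining (n=8): Σ = 6218, mean = 6218/8 = 777.250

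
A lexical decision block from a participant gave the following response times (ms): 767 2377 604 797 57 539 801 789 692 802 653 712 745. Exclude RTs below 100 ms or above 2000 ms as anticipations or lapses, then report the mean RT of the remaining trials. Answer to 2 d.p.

718.27 ms

Excluded: 57, 2377
Retained (n=11): Σ = 7901
Mean = 7901/11 = 718.2727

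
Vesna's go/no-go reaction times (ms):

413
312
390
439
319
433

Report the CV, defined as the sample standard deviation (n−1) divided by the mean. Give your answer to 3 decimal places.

0.146

n = 6, Σ = 2306, M = 384.3333
Σ(x−M)² = 15711.333; s = √(15711.333/5) = 56.0559
CV = 56.0559 / 384.3333 = 0.14585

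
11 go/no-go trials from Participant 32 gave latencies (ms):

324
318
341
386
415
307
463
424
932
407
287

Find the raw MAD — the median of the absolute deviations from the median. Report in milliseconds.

62 ms

Sorted: 287, 307, 318, 324, 341, 386, 407, 415, 424, 463, 932 → median = 386
|x − 386|: 62, 68, 45, 0, 29, 79, 77, 38, 546, 21, 99
Sorted deviations: 0, 21, 29, 38, 45, 62, 68, 77, 79, 99, 546 → MAD = 62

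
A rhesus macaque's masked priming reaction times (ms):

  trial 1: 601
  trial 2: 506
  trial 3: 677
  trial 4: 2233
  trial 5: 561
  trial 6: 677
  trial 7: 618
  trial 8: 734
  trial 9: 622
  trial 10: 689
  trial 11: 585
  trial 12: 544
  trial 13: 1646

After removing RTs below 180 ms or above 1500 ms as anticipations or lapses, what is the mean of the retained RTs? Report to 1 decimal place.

619.5 ms

Excluded: 1646, 2233
Retained (n=11): Σ = 6814
Mean = 6814/11 = 619.4545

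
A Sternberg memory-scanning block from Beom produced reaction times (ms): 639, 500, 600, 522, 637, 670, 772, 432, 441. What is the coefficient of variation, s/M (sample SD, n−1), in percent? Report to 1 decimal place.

n = 9, Σ = 5213, M = 579.2222
Σ(x−M)² = 103077.556; s = √(103077.556/8) = 113.5108
CV = 113.5108 / 579.2222 = 0.19597 = 19.597%

19.6%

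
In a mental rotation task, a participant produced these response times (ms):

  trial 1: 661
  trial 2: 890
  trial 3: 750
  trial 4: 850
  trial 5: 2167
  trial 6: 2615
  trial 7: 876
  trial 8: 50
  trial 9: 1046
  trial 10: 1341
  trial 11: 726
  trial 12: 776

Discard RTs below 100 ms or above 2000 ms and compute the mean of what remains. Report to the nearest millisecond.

880 ms

Excluded: 50, 2167, 2615
Retained (n=9): Σ = 7916
Mean = 7916/9 = 879.5556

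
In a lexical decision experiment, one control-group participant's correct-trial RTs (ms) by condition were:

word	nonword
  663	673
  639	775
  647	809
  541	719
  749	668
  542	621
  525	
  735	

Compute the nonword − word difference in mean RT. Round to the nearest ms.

81 ms

M(word) = 5041/8 = 630.125
M(nonword) = 4265/6 = 710.833
Difference = 710.833 − 630.125 = 80.708 ms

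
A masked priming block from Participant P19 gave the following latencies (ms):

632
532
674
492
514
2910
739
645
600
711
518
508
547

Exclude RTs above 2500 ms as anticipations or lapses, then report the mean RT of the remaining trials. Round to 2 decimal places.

Excluded: 2910
Retained (n=12): Σ = 7112
Mean = 7112/12 = 592.6667

592.67 ms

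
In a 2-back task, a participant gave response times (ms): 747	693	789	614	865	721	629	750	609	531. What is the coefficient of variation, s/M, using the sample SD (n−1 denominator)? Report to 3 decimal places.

0.143

n = 10, Σ = 6948, M = 694.8000
Σ(x−M)² = 89353.600; s = √(89353.600/9) = 99.6402
CV = 99.6402 / 694.8000 = 0.14341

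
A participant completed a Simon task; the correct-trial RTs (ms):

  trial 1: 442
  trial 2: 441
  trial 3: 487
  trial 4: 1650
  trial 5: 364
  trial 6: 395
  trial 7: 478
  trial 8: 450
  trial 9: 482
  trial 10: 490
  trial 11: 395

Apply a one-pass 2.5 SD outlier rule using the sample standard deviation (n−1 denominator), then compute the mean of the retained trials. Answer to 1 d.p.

442.4 ms

n = 11, ΣRT = 6074, M = 552.182
Σ(x−M)² = 1343515.64; s = √(1343515.64/10) = 366.540
Cutoffs: 552.182 ± 2.5·366.540 → [-364.2, 1468.5]
Outside: 1650 → excluded.
Retained (n=10): Σ = 4424, mean = 4424/10 = 442.400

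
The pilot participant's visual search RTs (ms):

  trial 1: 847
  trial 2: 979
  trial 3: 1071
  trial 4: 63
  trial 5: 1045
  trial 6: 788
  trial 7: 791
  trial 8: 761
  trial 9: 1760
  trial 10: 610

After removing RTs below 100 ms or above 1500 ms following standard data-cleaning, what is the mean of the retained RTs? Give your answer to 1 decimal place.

861.5 ms

Excluded: 63, 1760
Retained (n=8): Σ = 6892
Mean = 6892/8 = 861.5000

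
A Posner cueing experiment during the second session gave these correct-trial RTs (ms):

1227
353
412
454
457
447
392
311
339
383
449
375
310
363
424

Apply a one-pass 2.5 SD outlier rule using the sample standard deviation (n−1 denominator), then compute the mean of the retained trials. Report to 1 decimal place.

390.6 ms

n = 15, ΣRT = 6696, M = 446.400
Σ(x−M)² = 687427.60; s = √(687427.60/14) = 221.590
Cutoffs: 446.400 ± 2.5·221.590 → [-107.6, 1000.4]
Outside: 1227 → excluded.
Retained (n=14): Σ = 5469, mean = 5469/14 = 390.643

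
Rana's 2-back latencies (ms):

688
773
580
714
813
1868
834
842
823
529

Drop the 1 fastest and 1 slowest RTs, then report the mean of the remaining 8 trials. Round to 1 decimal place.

Sorted: 529, 580, 688, 714, 773, 813, 823, 834, 842, 1868
Drop lowest 1 (529) and highest 1 (1868)
Remaining (n=8): Σ = 6067, mean = 6067/8 = 758.375

758.4 ms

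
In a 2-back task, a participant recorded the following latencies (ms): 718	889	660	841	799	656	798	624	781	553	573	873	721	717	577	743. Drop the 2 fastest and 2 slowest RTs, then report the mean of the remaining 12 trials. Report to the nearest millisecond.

Sorted: 553, 573, 577, 624, 656, 660, 717, 718, 721, 743, 781, 798, 799, 841, 873, 889
Drop lowest 2 (553, 573) and highest 2 (873, 889)
Remaining (n=12): Σ = 8635, mean = 8635/12 = 719.583

720 ms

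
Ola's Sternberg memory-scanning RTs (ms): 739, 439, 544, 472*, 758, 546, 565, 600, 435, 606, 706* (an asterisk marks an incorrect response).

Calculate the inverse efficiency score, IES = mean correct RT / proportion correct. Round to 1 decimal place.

710.5 ms

Correct trials (n=9): 739, 439, 544, 758, 546, 565, 600, 435, 606
Mean correct RT = 5232/9 = 581.3333 ms
Proportion correct = 9/11
IES = 581.3333 / (9/11) = 710.519 ms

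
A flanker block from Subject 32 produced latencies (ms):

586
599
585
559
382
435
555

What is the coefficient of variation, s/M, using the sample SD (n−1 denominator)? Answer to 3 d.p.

n = 7, Σ = 3701, M = 528.7143
Σ(x−M)² = 43305.429; s = √(43305.429/6) = 84.9563
CV = 84.9563 / 528.7143 = 0.16068

0.161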